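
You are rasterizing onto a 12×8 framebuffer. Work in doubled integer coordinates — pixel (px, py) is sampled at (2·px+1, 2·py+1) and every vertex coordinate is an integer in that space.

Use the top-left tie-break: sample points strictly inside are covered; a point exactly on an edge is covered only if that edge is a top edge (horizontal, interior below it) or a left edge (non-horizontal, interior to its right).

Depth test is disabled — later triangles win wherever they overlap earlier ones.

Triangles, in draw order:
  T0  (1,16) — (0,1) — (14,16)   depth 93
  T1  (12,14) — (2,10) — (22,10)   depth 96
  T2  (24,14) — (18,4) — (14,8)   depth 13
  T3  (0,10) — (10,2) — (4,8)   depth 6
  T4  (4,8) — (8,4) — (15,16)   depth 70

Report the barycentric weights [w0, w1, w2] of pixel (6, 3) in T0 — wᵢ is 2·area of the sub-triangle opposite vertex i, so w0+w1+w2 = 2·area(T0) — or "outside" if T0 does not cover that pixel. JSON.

T0:
  2·area = 195
  edge (1, 16)→(0, 1): d=(-1,-15) top-left  bias=+0
  edge (0, 1)→(14, 16): d=(14,15) right/bottom  bias=-1
  edge (14, 16)→(1, 16): d=(-13,0) right/bottom  bias=-1
    (0,1)@(1, 3): e=[13,13,169] → X
    (1,1)@(3, 3): e=[43,-17,169] → .
    (0,2)@(1, 5): e=[11,41,143] → X
    (1,2)@(3, 5): e=[41,11,143] → X
    (2,2)@(5, 5): e=[71,-19,143] → .
    (0,3)@(1, 7): e=[9,69,117] → X
    (2,3)@(5, 7): e=[69,9,117] → X
    (3,3)@(7, 7): e=[99,-21,117] → .
    (0,4)@(1, 9): e=[7,97,91] → X
    (3,4)@(7, 9): e=[97,7,91] → X
    (4,4)@(9, 9): e=[127,-23,91] → .
    (0,5)@(1, 11): e=[5,125,65] → X
  covered (28 px):
    . . . . . . . . . . . .
    X . . . . . . . . . . .
    X X . . . . . . . . . .
    X X X . . . . . . . . .
    X X X X . . . . . . . .
    X X X X X . . . . . . .
    X X X X X X . . . . . .
    X X X X X X X . . . . .
T1:
  2·area = 80
  edge (12, 14)→(2, 10): d=(-10,-4) top-left  bias=+0
  edge (2, 10)→(22, 10): d=(20,0) top-left  bias=+0
  edge (22, 10)→(12, 14): d=(-10,4) right/bottom  bias=-1
    (2,5)@(5, 11): e=[2,20,58] → X
    (3,5)@(7, 11): e=[10,20,50] → X
    (4,5)@(9, 11): e=[18,20,42] → X
    (5,5)@(11, 11): e=[26,20,34] → X
    (6,5)@(13, 11): e=[34,20,26] → X
    (7,5)@(15, 11): e=[42,20,18] → X
    (8,5)@(17, 11): e=[50,20,10] → X
    (9,5)@(19, 11): e=[58,20,2] → X
    (10,5)@(21, 11): e=[66,20,-6] → .
    (2,6)@(5, 13): e=[-18,60,38] → .
    (3,6)@(7, 13): e=[-10,60,30] → .
    (4,6)@(9, 13): e=[-2,60,22] → .
  covered (10 px):
    . . . . . . . . . . . .
    . . . . . . . . . . . .
    . . . . . . . . . . . .
    . . . . . . . . . . . .
    . . . . . . . . . . . .
    . . X X X X X X X X . .
    . . . . . X X . . . . .
    . . . . . . . . . . . .
T2:
  2·area = 64  (B↔C swapped to make it positive)
  edge (24, 14)→(14, 8): d=(-10,-6) top-left  bias=+0
  edge (14, 8)→(18, 4): d=(4,-4) top-left  bias=+0
  edge (18, 4)→(24, 14): d=(6,10) right/bottom  bias=-1
    (10,0)@(21, 1): e=[112,0,-48] → .  [on edge]
    (9,1)@(19, 3): e=[80,0,-16] → .  [on edge]
    (4,2)@(9, 5): e=[0,-32,96] → .  [on edge]
    (8,2)@(17, 5): e=[48,0,16] → X  [on edge]
    (9,2)@(19, 5): e=[60,8,-4] → .
    (7,3)@(15, 7): e=[16,0,48] → X  [on edge]
    (9,3)@(19, 7): e=[40,16,8] → X
    (10,3)@(21, 7): e=[52,24,-12] → .
    (6,4)@(13, 9): e=[-16,0,80] → .  [on edge]
    (7,4)@(15, 9): e=[-4,8,60] → .
    (8,4)@(17, 9): e=[8,16,40] → X
    (10,4)@(21, 9): e=[32,32,0] → .  [on edge]
    (5,5)@(11, 11): e=[-48,0,112] → .  [on edge]
    (9,5)@(19, 11): e=[0,32,32] → X  [on edge]
    (4,6)@(9, 13): e=[-80,0,144] → .  [on edge]
    (3,7)@(7, 15): e=[-112,0,176] → .  [on edge]
  covered (9 px):
    . . . . . . . . . . . .
    . . . . . . . . . . . .
    . . . . . . . . X . . .
    . . . . . . . X X X . .
    . . . . . . . . X X . .
    . . . . . . . . . X X .
    . . . . . . . . . . . X
    . . . . . . . . . . . .
T3:
  2·area = 12
  edge (0, 10)→(10, 2): d=(10,-8) top-left  bias=+0
  edge (10, 2)→(4, 8): d=(-6,6) right/bottom  bias=-1
  edge (4, 8)→(0, 10): d=(-4,2) right/bottom  bias=-1
    (5,0)@(11, 1): e=[-2,0,14] → .  [on edge]
    (4,1)@(9, 3): e=[2,0,10] → .  [on edge]
    (3,2)@(7, 5): e=[6,0,6] → .  [on edge]
    (2,3)@(5, 7): e=[10,0,2] → .  [on edge]
    (1,4)@(3, 9): e=[14,0,-2] → .  [on edge]
    (0,5)@(1, 11): e=[18,0,-6] → .  [on edge]
  covered (0 px):
    . . . . . . . . . . . .
    . . . . . . . . . . . .
    . . . . . . . . . . . .
    . . . . . . . . . . . .
    . . . . . . . . . . . .
    . . . . . . . . . . . .
    . . . . . . . . . . . .
    . . . . . . . . . . . .
T4:
  2·area = 76
  edge (4, 8)→(8, 4): d=(4,-4) top-left  bias=+0
  edge (8, 4)→(15, 16): d=(7,12) right/bottom  bias=-1
  edge (15, 16)→(4, 8): d=(-11,-8) top-left  bias=+0
    (5,0)@(11, 1): e=[0,-57,133] → .  [on edge]
    (4,1)@(9, 3): e=[0,-19,95] → .  [on edge]
    (3,2)@(7, 5): e=[0,19,57] → X  [on edge]
    (4,2)@(9, 5): e=[8,-5,73] → .
    (2,3)@(5, 7): e=[0,57,19] → X  [on edge]
    (4,3)@(9, 7): e=[16,9,51] → X
    (5,3)@(11, 7): e=[24,-15,67] → .
    (1,4)@(3, 9): e=[0,95,-19] → .  [on edge]
    (2,4)@(5, 9): e=[8,71,-3] → .
    (3,4)@(7, 9): e=[16,47,13] → X
    (5,4)@(11, 9): e=[32,-1,45] → .
    (0,5)@(1, 11): e=[0,133,-57] → .  [on edge]
  covered (10 px):
    . . . . . . . . . . . .
    . . . . . . . . . . . .
    . . . X . . . . . . . .
    . . X X X . . . . . . .
    . . . X X . . . . . . .
    . . . . X X . . . . . .
    . . . . . X X . . . . .
    . . . . . . . . . . . .

Final: "outside"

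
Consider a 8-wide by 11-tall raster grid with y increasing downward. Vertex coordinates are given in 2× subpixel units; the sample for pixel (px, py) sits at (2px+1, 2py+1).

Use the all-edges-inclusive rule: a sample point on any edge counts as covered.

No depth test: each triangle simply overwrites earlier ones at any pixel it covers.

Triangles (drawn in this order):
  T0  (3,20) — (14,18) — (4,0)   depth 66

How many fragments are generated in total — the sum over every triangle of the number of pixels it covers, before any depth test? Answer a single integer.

T0:
  2·area = 218  (B↔C swapped to make it positive)
  edge (3, 20)→(4, 0): d=(1,-20) inclusive
  edge (4, 0)→(14, 18): d=(10,18) inclusive
  edge (14, 18)→(3, 20): d=(-11,2) inclusive
    (2,1)@(5, 3): e=[23,12,183] → #
    (3,1)@(7, 3): e=[63,-24,179] → ·
    (2,2)@(5, 5): e=[25,32,161] → #
    (3,2)@(7, 5): e=[65,-4,157] → ·
    (2,3)@(5, 7): e=[27,52,139] → #
    (3,3)@(7, 7): e=[67,16,135] → #
    (4,3)@(9, 7): e=[107,-20,131] → ·
    (2,4)@(5, 9): e=[29,72,117] → #
    (4,4)@(9, 9): e=[109,0,109] → #  [on edge]
    (5,4)@(11, 9): e=[149,-36,105] → ·
    (2,5)@(5, 11): e=[31,92,95] → #
    (5,5)@(11, 11): e=[151,-16,83] → ·
  covered (25 px):
    · · · · · · · ·
    · · # · · · · ·
    · · # · · · · ·
    · · # # · · · ·
    · · # # # · · ·
    · · # # # · · ·
    · · # # # # · ·
    · · # # # # · ·
    · · # # # # # ·
    · · # # · · · ·
    · · · · · · · ·

Answer: 25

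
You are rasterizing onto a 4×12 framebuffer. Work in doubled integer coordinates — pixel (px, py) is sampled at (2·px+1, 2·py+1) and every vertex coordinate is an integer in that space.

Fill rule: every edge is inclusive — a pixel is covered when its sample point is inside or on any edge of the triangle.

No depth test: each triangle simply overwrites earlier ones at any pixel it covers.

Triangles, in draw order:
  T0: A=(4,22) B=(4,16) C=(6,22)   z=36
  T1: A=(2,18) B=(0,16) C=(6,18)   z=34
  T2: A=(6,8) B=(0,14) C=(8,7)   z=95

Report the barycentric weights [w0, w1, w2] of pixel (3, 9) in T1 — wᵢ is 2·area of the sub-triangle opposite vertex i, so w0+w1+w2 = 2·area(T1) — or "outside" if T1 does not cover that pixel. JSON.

T0:
  2·area = 12
  edge (4, 22)→(4, 16): d=(0,-6) inclusive
  edge (4, 16)→(6, 22): d=(2,6) inclusive
  edge (6, 22)→(4, 22): d=(-2,0) inclusive
    (0,3)@(1, 7): e=[-18,0,30] → .  [on edge]
    (1,6)@(3, 13): e=[-6,0,18] → .  [on edge]
    (2,9)@(5, 19): e=[6,0,6] → X  [on edge]
    (3,9)@(7, 19): e=[18,-12,6] → .
    (2,10)@(5, 21): e=[6,4,2] → X
    (3,10)@(7, 21): e=[18,-8,2] → .
    (2,11)@(5, 23): e=[6,8,-2] → .
  covered (2 px):
    . . . .
    . . . .
    . . . .
    . . . .
    . . . .
    . . . .
    . . . .
    . . . .
    . . . .
    . . X .
    . . X .
    . . . .
T1:
  2·area = 8
  edge (2, 18)→(0, 16): d=(-2,-2) inclusive
  edge (0, 16)→(6, 18): d=(6,2) inclusive
  edge (6, 18)→(2, 18): d=(-4,0) inclusive
    (0,8)@(1, 17): e=[0,4,4] → X  [on edge]
    (1,8)@(3, 17): e=[4,0,4] → X  [on edge]
    (2,8)@(5, 17): e=[8,-4,4] → .
    (0,9)@(1, 19): e=[-4,16,-4] → .
    (1,9)@(3, 19): e=[0,12,-4] → .  [on edge]
    (2,10)@(5, 21): e=[0,20,-12] → .  [on edge]
    (3,11)@(7, 23): e=[0,28,-20] → .  [on edge]
  covered (2 px):
    . . . .
    . . . .
    . . . .
    . . . .
    . . . .
    . . . .
    . . . .
    . . . .
    X X . .
    . . . .
    . . . .
    . . . .
T2:
  2·area = 6  (B↔C swapped to make it positive)
  edge (6, 8)→(8, 7): d=(2,-1) inclusive
  edge (8, 7)→(0, 14): d=(-8,7) inclusive
  edge (0, 14)→(6, 8): d=(6,-6) inclusive
    (3,3)@(7, 7): e=[-1,7,0] → .  [on edge]
    (2,4)@(5, 9): e=[1,5,0] → X  [on edge]
    (3,4)@(7, 9): e=[3,-9,12] → .
    (1,5)@(3, 11): e=[3,3,0] → X  [on edge]
    (2,5)@(5, 11): e=[5,-11,12] → .
    (0,6)@(1, 13): e=[5,1,0] → X  [on edge]
    (1,6)@(3, 13): e=[7,-13,12] → .
    (0,7)@(1, 15): e=[9,-15,12] → .
  covered (3 px):
    . . . .
    . . . .
    . . . .
    . . . .
    . . X .
    . X . .
    X . . .
    . . . .
    . . . .
    . . . .
    . . . .
    . . . .

Answer: "outside"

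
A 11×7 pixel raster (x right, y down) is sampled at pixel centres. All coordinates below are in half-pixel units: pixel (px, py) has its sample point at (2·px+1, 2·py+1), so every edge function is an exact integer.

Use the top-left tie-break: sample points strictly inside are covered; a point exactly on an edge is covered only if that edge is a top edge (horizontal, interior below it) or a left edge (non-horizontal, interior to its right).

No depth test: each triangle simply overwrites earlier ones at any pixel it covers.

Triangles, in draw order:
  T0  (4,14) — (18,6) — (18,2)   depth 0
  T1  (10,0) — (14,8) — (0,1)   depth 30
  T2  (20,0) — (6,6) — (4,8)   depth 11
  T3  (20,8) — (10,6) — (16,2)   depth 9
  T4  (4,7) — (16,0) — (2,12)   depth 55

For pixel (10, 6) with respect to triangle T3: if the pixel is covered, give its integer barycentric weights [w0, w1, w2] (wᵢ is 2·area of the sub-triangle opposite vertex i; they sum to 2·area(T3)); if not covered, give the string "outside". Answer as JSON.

T0:
  2·area = 56  (B↔C swapped to make it positive)
  edge (4, 14)→(18, 2): d=(14,-12) top-left  bias=+0
  edge (18, 2)→(18, 6): d=(0,4) right/bottom  bias=-1
  edge (18, 6)→(4, 14): d=(-14,8) right/bottom  bias=-1
    (8,1)@(17, 3): e=[2,4,50] → X
    (9,1)@(19, 3): e=[26,-4,34] → .
    (7,2)@(15, 5): e=[6,12,38] → X
    (9,2)@(19, 5): e=[54,-4,6] → .
    (6,3)@(13, 7): e=[10,20,26] → X
    (8,3)@(17, 7): e=[58,4,-6] → .
    (5,4)@(11, 9): e=[14,28,14] → X
    (6,4)@(13, 9): e=[38,20,-2] → .
    (7,4)@(15, 9): e=[62,12,-18] → .
    (4,5)@(9, 11): e=[18,36,2] → X
    (5,5)@(11, 11): e=[42,28,-14] → .
    (4,6)@(9, 13): e=[46,36,-26] → .
  covered (7 px):
    . . . . . . . . . . .
    . . . . . . . . X . .
    . . . . . . . X X . .
    . . . . . . X X . . .
    . . . . . X . . . . .
    . . . . X . . . . . .
    . . . . . . . . . . .
T1:
  2·area = 84
  edge (10, 0)→(14, 8): d=(4,8) right/bottom  bias=-1
  edge (14, 8)→(0, 1): d=(-14,-7) top-left  bias=+0
  edge (0, 1)→(10, 0): d=(10,-1) top-left  bias=+0
    (0,0)@(1, 1): e=[76,7,1] → X
    (1,0)@(3, 1): e=[60,21,3] → X
    (2,0)@(5, 1): e=[44,35,5] → X
    (3,0)@(7, 1): e=[28,49,7] → X
    (4,0)@(9, 1): e=[12,63,9] → X
    (5,0)@(11, 1): e=[-4,77,11] → .
    (0,1)@(1, 3): e=[84,-21,21] → .
    (1,1)@(3, 3): e=[68,-7,23] → .
    (2,1)@(5, 3): e=[52,7,25] → X
    (5,1)@(11, 3): e=[4,49,31] → X
    (6,1)@(13, 3): e=[-12,63,33] → .
    (2,2)@(5, 5): e=[60,-21,45] → .
  covered (12 px):
    X X X X X . . . . . .
    . . X X X X . . . . .
    . . . . X X . . . . .
    . . . . . . X . . . .
    . . . . . . . . . . .
    . . . . . . . . . . .
    . . . . . . . . . . .
T2:
  2·area = 16  (B↔C swapped to make it positive)
  edge (20, 0)→(4, 8): d=(-16,8) right/bottom  bias=-1
  edge (4, 8)→(6, 6): d=(2,-2) top-left  bias=+0
  edge (6, 6)→(20, 0): d=(14,-6) top-left  bias=+0
    (5,0)@(11, 1): e=[56,0,-40] → .  [on edge]
    (4,1)@(9, 3): e=[40,0,-24] → .  [on edge]
    (6,1)@(13, 3): e=[8,8,0] → X  [on edge]
    (7,1)@(15, 3): e=[-8,12,12] → .
    (3,2)@(7, 5): e=[24,0,-8] → .  [on edge]
    (4,2)@(9, 5): e=[8,4,4] → X
    (5,2)@(11, 5): e=[-8,8,16] → .
    (6,2)@(13, 5): e=[-24,12,28] → .
    (2,3)@(5, 7): e=[8,0,8] → X  [on edge]
    (3,3)@(7, 7): e=[-8,4,20] → .
    (4,3)@(9, 7): e=[-24,8,32] → .
    (1,4)@(3, 9): e=[-8,0,24] → .  [on edge]
    (0,5)@(1, 11): e=[-24,0,40] → .  [on edge]
  covered (3 px):
    . . . . . . . . . . .
    . . . . . . X . . . .
    . . . . X . . . . . .
    . . X . . . . . . . .
    . . . . . . . . . . .
    . . . . . . . . . . .
    . . . . . . . . . . .
T3:
  2·area = 52
  edge (20, 8)→(10, 6): d=(-10,-2) top-left  bias=+0
  edge (10, 6)→(16, 2): d=(6,-4) top-left  bias=+0
  edge (16, 2)→(20, 8): d=(4,6) right/bottom  bias=-1
    (7,1)@(15, 3): e=[40,2,10] → X
    (8,1)@(17, 3): e=[44,10,-2] → .
    (2,2)@(5, 5): e=[0,-26,78] → .  [on edge]
    (6,2)@(13, 5): e=[16,6,30] → X
    (8,2)@(17, 5): e=[24,22,6] → X
    (9,2)@(19, 5): e=[28,30,-6] → .
    (6,3)@(13, 7): e=[-4,18,38] → .
    (7,3)@(15, 7): e=[0,26,26] → X  [on edge]
    (9,3)@(19, 7): e=[8,42,2] → X
    (10,3)@(21, 7): e=[12,50,-10] → .
    (7,4)@(15, 9): e=[-20,38,34] → .
    (8,4)@(17, 9): e=[-16,46,22] → .
  covered (7 px):
    . . . . . . . . . . .
    . . . . . . . X . . .
    . . . . . . X X X . .
    . . . . . . . X X X .
    . . . . . . . . . . .
    . . . . . . . . . . .
    . . . . . . . . . . .
T4:
  2·area = 46
  edge (4, 7)→(16, 0): d=(12,-7) top-left  bias=+0
  edge (16, 0)→(2, 12): d=(-14,12) right/bottom  bias=-1
  edge (2, 12)→(4, 7): d=(2,-5) top-left  bias=+0
    (5,1)@(11, 3): e=[1,18,27] → X
    (6,1)@(13, 3): e=[15,-6,37] → .
    (4,2)@(9, 5): e=[11,14,21] → X
    (5,2)@(11, 5): e=[25,-10,31] → .
    (2,3)@(5, 7): e=[7,34,5] → X
    (3,3)@(7, 7): e=[21,10,15] → X
    (4,3)@(9, 7): e=[35,-14,25] → .
    (2,4)@(5, 9): e=[31,6,9] → X
    (3,4)@(7, 9): e=[45,-18,19] → .
    (1,5)@(3, 11): e=[41,2,3] → X
    (2,5)@(5, 11): e=[55,-22,13] → .
    (1,6)@(3, 13): e=[65,-26,7] → .
  covered (6 px):
    . . . . . . . . . . .
    . . . . . X . . . . .
    . . . . X . . . . . .
    . . X X . . . . . . .
    . . X . . . . . . . .
    . X . . . . . . . . .
    . . . . . . . . . . .

Result: "outside"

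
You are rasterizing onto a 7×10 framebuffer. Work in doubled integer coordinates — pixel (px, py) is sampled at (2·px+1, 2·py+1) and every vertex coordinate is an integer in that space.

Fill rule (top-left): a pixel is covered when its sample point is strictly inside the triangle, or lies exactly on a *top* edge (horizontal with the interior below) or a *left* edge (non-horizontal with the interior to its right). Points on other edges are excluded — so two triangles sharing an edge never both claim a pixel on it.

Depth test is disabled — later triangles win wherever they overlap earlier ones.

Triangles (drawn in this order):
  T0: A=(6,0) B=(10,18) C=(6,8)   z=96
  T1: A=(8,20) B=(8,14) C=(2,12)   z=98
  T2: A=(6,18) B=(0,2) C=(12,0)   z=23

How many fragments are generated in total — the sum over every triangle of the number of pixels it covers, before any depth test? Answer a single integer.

T0:
  2·area = 32
  edge (6, 0)→(10, 18): d=(4,18) right/bottom  bias=-1
  edge (10, 18)→(6, 8): d=(-4,-10) top-left  bias=+0
  edge (6, 8)→(6, 0): d=(0,-8) top-left  bias=+0
    (3,2)@(7, 5): e=[2,22,8] → █
    (4,2)@(9, 5): e=[-34,42,24] → ·
    (3,3)@(7, 7): e=[10,14,8] → █
    (4,3)@(9, 7): e=[-26,34,24] → ·
    (3,4)@(7, 9): e=[18,6,8] → █
    (4,4)@(9, 9): e=[-18,26,24] → ·
    (3,5)@(7, 11): e=[26,-2,8] → ·
    (4,7)@(9, 15): e=[6,2,24] → █
    (5,7)@(11, 15): e=[-30,22,40] → ·
    (4,8)@(9, 17): e=[14,-6,24] → ·
  covered (4 px):
    · · · · · · ·
    · · · · · · ·
    · · · █ · · ·
    · · · █ · · ·
    · · · █ · · ·
    · · · · · · ·
    · · · · · · ·
    · · · · █ · ·
    · · · · · · ·
    · · · · · · ·
T1:
  2·area = 36  (B↔C swapped to make it positive)
  edge (8, 20)→(2, 12): d=(-6,-8) top-left  bias=+0
  edge (2, 12)→(8, 14): d=(6,2) right/bottom  bias=-1
  edge (8, 14)→(8, 20): d=(0,6) right/bottom  bias=-1
    (1,6)@(3, 13): e=[2,4,30] → █
    (2,6)@(5, 13): e=[18,0,18] → ·  [on edge]
    (1,7)@(3, 15): e=[-10,16,30] → ·
    (2,7)@(5, 15): e=[6,12,18] → █
    (3,7)@(7, 15): e=[22,8,6] → █
    (4,7)@(9, 15): e=[38,4,-6] → ·
    (5,7)@(11, 15): e=[54,0,-18] → ·  [on edge]
    (2,8)@(5, 17): e=[-6,24,18] → ·
    (3,8)@(7, 17): e=[10,20,6] → █
    (4,8)@(9, 17): e=[26,16,-6] → ·
    (3,9)@(7, 19): e=[-2,32,6] → ·
  covered (4 px):
    · · · · · · ·
    · · · · · · ·
    · · · · · · ·
    · · · · · · ·
    · · · · · · ·
    · · · · · · ·
    · █ · · · · ·
    · · █ █ · · ·
    · · · █ · · ·
    · · · · · · ·
T2:
  2·area = 204
  edge (6, 18)→(0, 2): d=(-6,-16) top-left  bias=+0
  edge (0, 2)→(12, 0): d=(12,-2) top-left  bias=+0
  edge (12, 0)→(6, 18): d=(-6,18) right/bottom  bias=-1
    (3,0)@(7, 1): e=[118,2,84] → █
    (4,0)@(9, 1): e=[150,6,48] → █
    (5,0)@(11, 1): e=[182,10,12] → █
    (6,0)@(13, 1): e=[214,14,-24] → ·
    (0,1)@(1, 3): e=[10,14,180] → █
    (1,1)@(3, 3): e=[42,18,144] → █
    (2,1)@(5, 3): e=[74,22,108] → █
    (5,1)@(11, 3): e=[170,34,0] → ·  [on edge]
    (0,2)@(1, 5): e=[-2,38,168] → ·
    (1,2)@(3, 5): e=[30,42,132] → █
    (5,2)@(11, 5): e=[158,58,-12] → ·
    (1,3)@(3, 7): e=[18,66,120] → █
    (4,4)@(9, 9): e=[102,102,0] → ·  [on edge]
    (3,7)@(7, 15): e=[34,170,0] → ·  [on edge]
  covered (24 px):
    · · · █ █ █ ·
    █ █ █ █ █ · ·
    · █ █ █ █ · ·
    · █ █ █ █ · ·
    · █ █ █ · · ·
    · · █ █ · · ·
    · · █ █ · · ·
    · · █ · · · ·
    · · · · · · ·
    · · · · · · ·

Result: 32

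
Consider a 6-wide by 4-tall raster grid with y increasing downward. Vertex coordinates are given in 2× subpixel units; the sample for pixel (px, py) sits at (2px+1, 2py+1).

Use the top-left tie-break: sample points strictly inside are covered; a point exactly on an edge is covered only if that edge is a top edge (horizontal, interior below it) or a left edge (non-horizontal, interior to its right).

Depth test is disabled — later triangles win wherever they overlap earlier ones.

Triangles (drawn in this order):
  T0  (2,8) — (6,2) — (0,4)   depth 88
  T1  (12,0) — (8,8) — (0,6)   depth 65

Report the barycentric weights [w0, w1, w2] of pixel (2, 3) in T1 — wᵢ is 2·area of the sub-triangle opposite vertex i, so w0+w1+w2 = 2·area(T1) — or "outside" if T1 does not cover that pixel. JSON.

T0:
  2·area = 28  (B↔C swapped to make it positive)
  edge (2, 8)→(0, 4): d=(-2,-4) top-left  bias=+0
  edge (0, 4)→(6, 2): d=(6,-2) top-left  bias=+0
  edge (6, 2)→(2, 8): d=(-4,6) right/bottom  bias=-1
    (4,0)@(9, 1): e=[42,0,-14] → .  [on edge]
    (1,1)@(3, 3): e=[14,0,14] → X  [on edge]
    (2,1)@(5, 3): e=[22,4,2] → X
    (3,1)@(7, 3): e=[30,8,-10] → .
    (0,2)@(1, 5): e=[2,8,18] → X
    (2,2)@(5, 5): e=[18,16,-6] → .
    (0,3)@(1, 7): e=[-2,20,10] → .
    (1,3)@(3, 7): e=[6,24,-2] → .
  covered (4 px):
    . . . . . .
    . X X . . .
    X X . . . .
    . . . . . .
T1:
  2·area = 72
  edge (12, 0)→(8, 8): d=(-4,8) right/bottom  bias=-1
  edge (8, 8)→(0, 6): d=(-8,-2) top-left  bias=+0
  edge (0, 6)→(12, 0): d=(12,-6) top-left  bias=+0
    (5,0)@(11, 1): e=[4,62,6] → X
    (3,1)@(7, 3): e=[28,38,6] → X
    (4,1)@(9, 3): e=[12,42,18] → X
    (5,1)@(11, 3): e=[-4,46,30] → .
    (1,2)@(3, 5): e=[52,14,6] → X
    (2,2)@(5, 5): e=[36,18,18] → X
    (5,2)@(11, 5): e=[-12,30,54] → .
    (1,3)@(3, 7): e=[44,-2,30] → .
    (2,3)@(5, 7): e=[28,2,42] → X
    (4,3)@(9, 7): e=[-4,10,66] → .
  covered (9 px):
    . . . . . X
    . . . X X .
    . X X X X .
    . . X X . .

Answer: [2,42,28]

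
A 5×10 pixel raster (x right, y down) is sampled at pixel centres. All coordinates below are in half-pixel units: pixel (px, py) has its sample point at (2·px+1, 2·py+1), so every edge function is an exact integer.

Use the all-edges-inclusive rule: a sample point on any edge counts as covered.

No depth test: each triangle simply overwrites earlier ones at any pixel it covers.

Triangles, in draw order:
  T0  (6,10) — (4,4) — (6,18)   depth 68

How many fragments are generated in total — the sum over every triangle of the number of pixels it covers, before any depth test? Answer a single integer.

T0:
  2·area = 16  (B↔C swapped to make it positive)
  edge (6, 10)→(6, 18): d=(0,8) inclusive
  edge (6, 18)→(4, 4): d=(-2,-14) inclusive
  edge (4, 4)→(6, 10): d=(2,6) inclusive
    (1,0)@(3, 1): e=[24,-8,0] → .  [on edge]
    (2,3)@(5, 7): e=[8,8,0] → X  [on edge]
    (3,3)@(7, 7): e=[-8,36,-12] → .
    (2,4)@(5, 9): e=[8,4,4] → X
    (3,4)@(7, 9): e=[-8,32,-8] → .
    (2,5)@(5, 11): e=[8,0,8] → X  [on edge]
    (3,5)@(7, 11): e=[-8,28,-4] → .
    (2,6)@(5, 13): e=[8,-4,12] → .
    (3,6)@(7, 13): e=[-8,24,0] → .  [on edge]
    (4,9)@(9, 19): e=[-24,40,0] → .  [on edge]
  covered (3 px):
    . . . . .
    . . . . .
    . . . . .
    . . X . .
    . . X . .
    . . X . .
    . . . . .
    . . . . .
    . . . . .
    . . . . .

Final: 3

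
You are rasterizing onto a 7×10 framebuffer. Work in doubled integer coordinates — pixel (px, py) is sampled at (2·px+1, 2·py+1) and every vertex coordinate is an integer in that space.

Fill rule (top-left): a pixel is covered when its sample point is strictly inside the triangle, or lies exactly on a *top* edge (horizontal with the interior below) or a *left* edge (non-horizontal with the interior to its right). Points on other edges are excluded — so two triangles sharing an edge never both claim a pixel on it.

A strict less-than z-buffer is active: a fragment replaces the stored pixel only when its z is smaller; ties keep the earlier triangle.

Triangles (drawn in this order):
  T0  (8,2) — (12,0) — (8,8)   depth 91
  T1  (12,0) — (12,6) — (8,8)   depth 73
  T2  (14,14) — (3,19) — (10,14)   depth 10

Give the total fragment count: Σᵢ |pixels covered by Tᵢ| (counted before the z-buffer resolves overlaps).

T0:
  2·area = 24
  edge (8, 2)→(12, 0): d=(4,-2) top-left  bias=+0
  edge (12, 0)→(8, 8): d=(-4,8) right/bottom  bias=-1
  edge (8, 8)→(8, 2): d=(0,-6) top-left  bias=+0
    (5,0)@(11, 1): e=[2,4,18] → █
    (6,0)@(13, 1): e=[6,-12,30] → ·
    (4,1)@(9, 3): e=[6,12,6] → █
    (5,1)@(11, 3): e=[10,-4,18] → ·
    (4,2)@(9, 5): e=[14,4,6] → █
    (5,2)@(11, 5): e=[18,-12,18] → ·
    (4,3)@(9, 7): e=[22,-4,6] → ·
  covered (3 px):
    · · · · · █ ·
    · · · · █ · ·
    · · · · █ · ·
    · · · · · · ·
    · · · · · · ·
    · · · · · · ·
    · · · · · · ·
    · · · · · · ·
    · · · · · · ·
    · · · · · · ·
T1:
  2·area = 24
  edge (12, 0)→(12, 6): d=(0,6) right/bottom  bias=-1
  edge (12, 6)→(8, 8): d=(-4,2) right/bottom  bias=-1
  edge (8, 8)→(12, 0): d=(4,-8) top-left  bias=+0
    (5,1)@(11, 3): e=[6,14,4] → █
    (6,1)@(13, 3): e=[-6,10,20] → ·
    (5,2)@(11, 5): e=[6,6,12] → █
    (6,2)@(13, 5): e=[-6,2,28] → ·
    (4,3)@(9, 7): e=[18,2,4] → █
    (5,3)@(11, 7): e=[6,-2,20] → ·
    (4,4)@(9, 9): e=[18,-6,12] → ·
  covered (3 px):
    · · · · · · ·
    · · · · · █ ·
    · · · · · █ ·
    · · · · █ · ·
    · · · · · · ·
    · · · · · · ·
    · · · · · · ·
    · · · · · · ·
    · · · · · · ·
    · · · · · · ·
T2:
  2·area = 20
  edge (14, 14)→(3, 19): d=(-11,5) right/bottom  bias=-1
  edge (3, 19)→(10, 14): d=(7,-5) top-left  bias=+0
  edge (10, 14)→(14, 14): d=(4,0) top-left  bias=+0
    (4,7)@(9, 15): e=[14,2,4] → █
    (5,7)@(11, 15): e=[4,12,4] → █
    (6,7)@(13, 15): e=[-6,22,4] → ·
    (3,8)@(7, 17): e=[2,6,12] → █
    (4,8)@(9, 17): e=[-8,16,12] → ·
    (5,8)@(11, 17): e=[-18,26,12] → ·
    (1,9)@(3, 19): e=[0,0,20] → ·  [on edge]
    (3,9)@(7, 19): e=[-20,20,20] → ·
  covered (3 px):
    · · · · · · ·
    · · · · · · ·
    · · · · · · ·
    · · · · · · ·
    · · · · · · ·
    · · · · · · ·
    · · · · · · ·
    · · · · █ █ ·
    · · · █ · · ·
    · · · · · · ·

Result: 9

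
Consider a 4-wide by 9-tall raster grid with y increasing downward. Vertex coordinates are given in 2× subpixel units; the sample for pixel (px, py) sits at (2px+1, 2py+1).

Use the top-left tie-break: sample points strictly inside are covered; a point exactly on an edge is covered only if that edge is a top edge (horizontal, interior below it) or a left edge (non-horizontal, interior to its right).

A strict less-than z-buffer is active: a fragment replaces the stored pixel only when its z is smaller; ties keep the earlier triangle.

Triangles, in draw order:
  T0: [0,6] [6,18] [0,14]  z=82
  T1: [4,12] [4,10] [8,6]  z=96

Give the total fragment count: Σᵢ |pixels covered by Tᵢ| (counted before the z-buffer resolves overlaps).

T0:
  2·area = 48
  edge (0, 6)→(6, 18): d=(6,12) right/bottom  bias=-1
  edge (6, 18)→(0, 14): d=(-6,-4) top-left  bias=+0
  edge (0, 14)→(0, 6): d=(0,-8) top-left  bias=+0
    (0,4)@(1, 9): e=[6,34,8] → X
    (1,4)@(3, 9): e=[-18,42,24] → .
    (0,5)@(1, 11): e=[18,22,8] → X
    (1,5)@(3, 11): e=[-6,30,24] → .
    (0,6)@(1, 13): e=[30,10,8] → X
    (1,6)@(3, 13): e=[6,18,24] → X
    (2,6)@(5, 13): e=[-18,26,40] → .
    (0,7)@(1, 15): e=[42,-2,8] → .
    (1,7)@(3, 15): e=[18,6,24] → X
    (2,7)@(5, 15): e=[-6,14,40] → .
    (1,8)@(3, 17): e=[30,-6,24] → .
    (2,8)@(5, 17): e=[6,2,40] → X
  covered (6 px):
    . . . .
    . . . .
    . . . .
    . . . .
    X . . .
    X . . .
    X X . .
    . X . .
    . . X .
T1:
  2·area = 8
  edge (4, 12)→(4, 10): d=(0,-2) top-left  bias=+0
  edge (4, 10)→(8, 6): d=(4,-4) top-left  bias=+0
  edge (8, 6)→(4, 12): d=(-4,6) right/bottom  bias=-1
    (3,3)@(7, 7): e=[6,0,2] → X  [on edge]
    (2,4)@(5, 9): e=[2,0,6] → X  [on edge]
    (3,4)@(7, 9): e=[6,8,-6] → .
    (1,5)@(3, 11): e=[-2,0,10] → .  [on edge]
    (2,5)@(5, 11): e=[2,8,-2] → .
    (0,6)@(1, 13): e=[-6,0,14] → .  [on edge]
  covered (2 px):
    . . . .
    . . . .
    . . . .
    . . . X
    . . X .
    . . . .
    . . . .
    . . . .
    . . . .

Answer: 8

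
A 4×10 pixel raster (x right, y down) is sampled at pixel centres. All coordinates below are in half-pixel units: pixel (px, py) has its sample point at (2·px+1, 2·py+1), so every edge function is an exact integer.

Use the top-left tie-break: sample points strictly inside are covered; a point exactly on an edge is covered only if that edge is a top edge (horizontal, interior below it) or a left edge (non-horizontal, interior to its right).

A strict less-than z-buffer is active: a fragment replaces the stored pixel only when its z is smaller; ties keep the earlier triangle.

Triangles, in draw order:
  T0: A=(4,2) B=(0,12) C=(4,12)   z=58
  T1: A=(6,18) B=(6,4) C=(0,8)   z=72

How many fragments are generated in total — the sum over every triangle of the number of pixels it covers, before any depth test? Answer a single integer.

T0:
  2·area = 40  (B↔C swapped to make it positive)
  edge (4, 2)→(4, 12): d=(0,10) right/bottom  bias=-1
  edge (4, 12)→(0, 12): d=(-4,0) right/bottom  bias=-1
  edge (0, 12)→(4, 2): d=(4,-10) top-left  bias=+0
    (1,2)@(3, 5): e=[10,28,2] → █
    (2,2)@(5, 5): e=[-10,28,22] → ·
    (1,3)@(3, 7): e=[10,20,10] → █
    (2,3)@(5, 7): e=[-10,20,30] → ·
    (1,4)@(3, 9): e=[10,12,18] → █
    (2,4)@(5, 9): e=[-10,12,38] → ·
    (0,5)@(1, 11): e=[30,4,6] → █
    (2,5)@(5, 11): e=[-10,4,46] → ·
    (0,6)@(1, 13): e=[30,-4,14] → ·
    (1,6)@(3, 13): e=[10,-4,34] → ·
  covered (5 px):
    · · · ·
    · · · ·
    · █ · ·
    · █ · ·
    · █ · ·
    █ █ · ·
    · · · ·
    · · · ·
    · · · ·
    · · · ·
T1:
  2·area = 84  (B↔C swapped to make it positive)
  edge (6, 18)→(0, 8): d=(-6,-10) top-left  bias=+0
  edge (0, 8)→(6, 4): d=(6,-4) top-left  bias=+0
  edge (6, 4)→(6, 18): d=(0,14) right/bottom  bias=-1
    (2,2)@(5, 5): e=[68,2,14] → █
    (3,2)@(7, 5): e=[88,10,-14] → ·
    (1,3)@(3, 7): e=[36,6,42] → █
    (3,3)@(7, 7): e=[76,22,-14] → ·
    (0,4)@(1, 9): e=[4,10,70] → █
    (3,4)@(7, 9): e=[64,34,-14] → ·
    (0,5)@(1, 11): e=[-8,22,70] → ·
    (1,5)@(3, 11): e=[12,30,42] → █
    (3,5)@(7, 11): e=[52,46,-14] → ·
    (1,6)@(3, 13): e=[0,42,42] → █  [on edge]
    (3,6)@(7, 13): e=[40,58,-14] → ·
    (1,7)@(3, 15): e=[-12,54,42] → ·
  covered (11 px):
    · · · ·
    · · · ·
    · · █ ·
    · █ █ ·
    █ █ █ ·
    · █ █ ·
    · █ █ ·
    · · █ ·
    · · · ·
    · · · ·

Answer: 16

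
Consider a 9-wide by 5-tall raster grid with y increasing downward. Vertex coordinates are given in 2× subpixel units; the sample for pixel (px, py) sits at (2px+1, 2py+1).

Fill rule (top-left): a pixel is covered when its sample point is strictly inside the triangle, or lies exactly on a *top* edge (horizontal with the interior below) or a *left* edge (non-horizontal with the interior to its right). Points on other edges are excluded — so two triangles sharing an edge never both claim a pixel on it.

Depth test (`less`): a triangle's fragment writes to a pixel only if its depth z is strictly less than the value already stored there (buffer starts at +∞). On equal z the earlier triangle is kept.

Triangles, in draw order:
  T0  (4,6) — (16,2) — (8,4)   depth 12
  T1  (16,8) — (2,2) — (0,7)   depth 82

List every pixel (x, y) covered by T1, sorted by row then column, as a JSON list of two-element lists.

T0:
  2·area = 8  (B↔C swapped to make it positive)
  edge (4, 6)→(8, 4): d=(4,-2) top-left  bias=+0
  edge (8, 4)→(16, 2): d=(8,-2) top-left  bias=+0
  edge (16, 2)→(4, 6): d=(-12,4) right/bottom  bias=-1
    (6,1)@(13, 3): e=[6,2,0] → ·  [on edge]
    (3,2)@(7, 5): e=[2,6,0] → ·  [on edge]
    (0,3)@(1, 7): e=[-2,10,0] → ·  [on edge]
  covered (0 px):
    · · · · · · · · ·
    · · · · · · · · ·
    · · · · · · · · ·
    · · · · · · · · ·
    · · · · · · · · ·
T1:
  2·area = 82  (B↔C swapped to make it positive)
  edge (16, 8)→(0, 7): d=(-16,-1) top-left  bias=+0
  edge (0, 7)→(2, 2): d=(2,-5) top-left  bias=+0
  edge (2, 2)→(16, 8): d=(14,6) right/bottom  bias=-1
    (1,1)@(3, 3): e=[67,7,8] → █
    (2,1)@(5, 3): e=[69,17,-4] → ·
    (0,2)@(1, 5): e=[33,1,48] → █
    (2,2)@(5, 5): e=[37,21,24] → █
    (3,2)@(7, 5): e=[39,31,12] → █
    (4,2)@(9, 5): e=[41,41,0] → ·  [on edge]
    (0,3)@(1, 7): e=[1,5,76] → █
    (4,3)@(9, 7): e=[9,45,28] → █
    (5,3)@(11, 7): e=[11,55,16] → █
    (6,3)@(13, 7): e=[13,65,4] → █
    (7,3)@(15, 7): e=[15,75,-8] → ·
    (0,4)@(1, 9): e=[-31,9,104] → ·
  covered (12 px):
    · · · · · · · · ·
    · █ · · · · · · ·
    █ █ █ █ · · · · ·
    █ █ █ █ █ █ █ · ·
    · · · · · · · · ·

Result: [[1,1],[0,2],[1,2],[2,2],[3,2],[0,3],[1,3],[2,3],[3,3],[4,3],[5,3],[6,3]]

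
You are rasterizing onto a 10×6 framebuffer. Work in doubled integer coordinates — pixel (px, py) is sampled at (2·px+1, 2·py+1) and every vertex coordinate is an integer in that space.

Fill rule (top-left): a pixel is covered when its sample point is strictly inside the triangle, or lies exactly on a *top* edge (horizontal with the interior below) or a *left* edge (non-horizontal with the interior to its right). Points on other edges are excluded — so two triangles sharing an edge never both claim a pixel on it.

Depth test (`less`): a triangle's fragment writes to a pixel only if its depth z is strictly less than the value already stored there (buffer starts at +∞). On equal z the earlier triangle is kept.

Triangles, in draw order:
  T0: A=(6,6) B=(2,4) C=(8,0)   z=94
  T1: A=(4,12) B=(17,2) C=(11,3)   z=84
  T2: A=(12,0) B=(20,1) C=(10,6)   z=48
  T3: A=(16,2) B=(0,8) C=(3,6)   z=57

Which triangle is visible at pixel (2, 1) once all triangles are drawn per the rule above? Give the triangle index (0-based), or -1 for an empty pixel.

T0:
  2·area = 28
  edge (6, 6)→(2, 4): d=(-4,-2) top-left  bias=+0
  edge (2, 4)→(8, 0): d=(6,-4) top-left  bias=+0
  edge (8, 0)→(6, 6): d=(-2,6) right/bottom  bias=-1
    (3,0)@(7, 1): e=[22,2,4] → X
    (4,0)@(9, 1): e=[26,10,-8] → .
    (2,1)@(5, 3): e=[10,6,12] → X
    (3,1)@(7, 3): e=[14,14,0] → .  [on edge]
    (2,2)@(5, 5): e=[2,18,8] → X
    (3,2)@(7, 5): e=[6,26,-4] → .
    (2,3)@(5, 7): e=[-6,30,4] → .
    (2,4)@(5, 9): e=[-14,42,0] → .  [on edge]
  covered (3 px):
    . . . X . . . . . .
    . . X . . . . . . .
    . . X . . . . . . .
    . . . . . . . . . .
    . . . . . . . . . .
    . . . . . . . . . .
T1:
  2·area = 47  (B↔C swapped to make it positive)
  edge (4, 12)→(11, 3): d=(7,-9) top-left  bias=+0
  edge (11, 3)→(17, 2): d=(6,-1) top-left  bias=+0
  edge (17, 2)→(4, 12): d=(-13,10) right/bottom  bias=-1
    (5,1)@(11, 3): e=[0,0,47] → X  [on edge]
    (6,1)@(13, 3): e=[18,2,27] → X
    (7,1)@(15, 3): e=[36,4,7] → X
    (8,1)@(17, 3): e=[54,6,-13] → .
    (5,2)@(11, 5): e=[14,12,21] → X
    (7,2)@(15, 5): e=[50,16,-19] → .
    (4,3)@(9, 7): e=[10,22,15] → X
    (5,3)@(11, 7): e=[28,24,-5] → .
    (6,3)@(13, 7): e=[46,26,-25] → .
    (3,4)@(7, 9): e=[6,32,9] → X
    (4,4)@(9, 9): e=[24,34,-11] → .
    (2,5)@(5, 11): e=[2,42,3] → X
  covered (8 px):
    . . . . . . . . . .
    . . . . . X X X . .
    . . . . . X X . . .
    . . . . X . . . . .
    . . . X . . . . . .
    . . X . . . . . . .
T2:
  2·area = 50
  edge (12, 0)→(20, 1): d=(8,1) right/bottom  bias=-1
  edge (20, 1)→(10, 6): d=(-10,5) right/bottom  bias=-1
  edge (10, 6)→(12, 0): d=(2,-6) top-left  bias=+0
    (6,0)@(13, 1): e=[7,35,8] → X
    (7,0)@(15, 1): e=[5,25,20] → X
    (8,0)@(17, 1): e=[3,15,32] → X
    (9,0)@(19, 1): e=[1,5,44] → X
    (5,1)@(11, 3): e=[25,25,0] → X  [on edge]
    (8,1)@(17, 3): e=[19,-5,36] → .
    (9,1)@(19, 3): e=[17,-15,48] → .
    (5,2)@(11, 5): e=[41,5,4] → X
    (6,2)@(13, 5): e=[39,-5,16] → .
    (7,2)@(15, 5): e=[37,-15,28] → .
    (5,3)@(11, 7): e=[57,-15,8] → .
    (4,4)@(9, 9): e=[75,-25,0] → .  [on edge]
  covered (8 px):
    . . . . . . X X X X
    . . . . . X X X . .
    . . . . . X . . . .
    . . . . . . . . . .
    . . . . . . . . . .
    . . . . . . . . . .
T3:
  2·area = 14
  edge (16, 2)→(0, 8): d=(-16,6) right/bottom  bias=-1
  edge (0, 8)→(3, 6): d=(3,-2) top-left  bias=+0
  edge (3, 6)→(16, 2): d=(13,-4) top-left  bias=+0
    (6,1)@(13, 3): e=[2,11,1] → X
    (7,1)@(15, 3): e=[-10,15,9] → .
    (3,2)@(7, 5): e=[6,5,3] → X
    (4,2)@(9, 5): e=[-6,9,11] → .
    (6,2)@(13, 5): e=[-30,17,27] → .
    (3,3)@(7, 7): e=[-26,11,29] → .
  covered (2 px):
    . . . . . . . . . .
    . . . . . . X . . .
    . . . X . . . . . .
    . . . . . . . . . .
    . . . . . . . . . .
    . . . . . . . . . .

Z-buffer (winner per pixel, '.' = empty):
  . . . 0 . . 2 2 2 2
  . . 0 . . 2 2 2 . .
  . . 0 3 . 2 1 . . .
  . . . . 1 . . . . .
  . . . 1 . . . . . .
  . . 1 . . . . . . .

Result: 0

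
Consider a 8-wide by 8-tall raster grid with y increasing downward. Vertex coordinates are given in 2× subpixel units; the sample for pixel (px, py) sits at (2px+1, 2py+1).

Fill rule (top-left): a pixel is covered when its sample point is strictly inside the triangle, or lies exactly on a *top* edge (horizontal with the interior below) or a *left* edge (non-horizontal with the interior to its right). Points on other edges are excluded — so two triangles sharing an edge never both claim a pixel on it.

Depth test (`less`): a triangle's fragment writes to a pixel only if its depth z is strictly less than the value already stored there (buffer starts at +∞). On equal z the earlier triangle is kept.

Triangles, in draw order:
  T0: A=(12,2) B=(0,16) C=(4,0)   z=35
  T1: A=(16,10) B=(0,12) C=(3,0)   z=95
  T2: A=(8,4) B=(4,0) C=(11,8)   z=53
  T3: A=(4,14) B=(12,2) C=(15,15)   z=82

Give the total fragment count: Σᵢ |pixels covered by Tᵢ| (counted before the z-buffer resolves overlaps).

T0:
  2·area = 136
  edge (12, 2)→(0, 16): d=(-12,14) right/bottom  bias=-1
  edge (0, 16)→(4, 0): d=(4,-16) top-left  bias=+0
  edge (4, 0)→(12, 2): d=(8,2) right/bottom  bias=-1
    (2,0)@(5, 1): e=[110,20,6] → █
    (3,0)@(7, 1): e=[82,52,2] → █
    (4,0)@(9, 1): e=[54,84,-2] → ·
    (2,1)@(5, 3): e=[86,28,22] → █
    (4,1)@(9, 3): e=[30,92,14] → █
    (5,1)@(11, 3): e=[2,124,10] → █
    (6,1)@(13, 3): e=[-26,156,6] → ·
    (1,2)@(3, 5): e=[90,4,42] → █
    (5,2)@(11, 5): e=[-22,132,26] → ·
    (1,3)@(3, 7): e=[66,12,58] → █
    (4,3)@(9, 7): e=[-18,108,46] → ·
    (1,4)@(3, 9): e=[42,20,74] → █
  covered (17 px):
    · · █ █ · · · ·
    · · █ █ █ █ · ·
    · █ █ █ █ · · ·
    · █ █ █ · · · ·
    · █ █ · · · · ·
    · █ · · · · · ·
    █ · · · · · · ·
    · · · · · · · ·
T1:
  2·area = 186
  edge (16, 10)→(0, 12): d=(-16,2) right/bottom  bias=-1
  edge (0, 12)→(3, 0): d=(3,-12) top-left  bias=+0
  edge (3, 0)→(16, 10): d=(13,10) right/bottom  bias=-1
    (1,0)@(3, 1): e=[170,3,13] → █
    (2,0)@(5, 1): e=[166,27,-7] → ·
    (1,1)@(3, 3): e=[138,9,39] → █
    (2,1)@(5, 3): e=[134,33,19] → █
    (3,1)@(7, 3): e=[130,57,-1] → ·
    (1,2)@(3, 5): e=[106,15,65] → █
    (3,2)@(7, 5): e=[98,63,25] → █
    (4,2)@(9, 5): e=[94,87,5] → █
    (5,2)@(11, 5): e=[90,111,-15] → ·
    (1,3)@(3, 7): e=[74,21,91] → █
    (5,3)@(11, 7): e=[58,117,11] → █
    (6,3)@(13, 7): e=[54,141,-9] → ·
  covered (23 px):
    · █ · · · · · ·
    · █ █ · · · · ·
    · █ █ █ █ · · ·
    · █ █ █ █ █ · ·
    █ █ █ █ █ █ █ ·
    █ █ █ █ · · · ·
    · · · · · · · ·
    · · · · · · · ·
T2:
  2·area = 4  (B↔C swapped to make it positive)
  edge (8, 4)→(11, 8): d=(3,4) right/bottom  bias=-1
  edge (11, 8)→(4, 0): d=(-7,-8) top-left  bias=+0
  edge (4, 0)→(8, 4): d=(4,4) right/bottom  bias=-1
    (2,0)@(5, 1): e=[3,1,0] → ·  [on edge]
    (3,1)@(7, 3): e=[1,3,0] → ·  [on edge]
    (4,2)@(9, 5): e=[-1,5,0] → ·  [on edge]
    (5,3)@(11, 7): e=[-3,7,0] → ·  [on edge]
    (6,4)@(13, 9): e=[-5,9,0] → ·  [on edge]
    (7,5)@(15, 11): e=[-7,11,0] → ·  [on edge]
  covered (0 px):
    · · · · · · · ·
    · · · · · · · ·
    · · · · · · · ·
    · · · · · · · ·
    · · · · · · · ·
    · · · · · · · ·
    · · · · · · · ·
    · · · · · · · ·
T3:
  2·area = 140
  edge (4, 14)→(12, 2): d=(8,-12) top-left  bias=+0
  edge (12, 2)→(15, 15): d=(3,13) right/bottom  bias=-1
  edge (15, 15)→(4, 14): d=(-11,-1) top-left  bias=+0
    (5,2)@(11, 5): e=[12,22,106] → █
    (6,2)@(13, 5): e=[36,-4,108] → ·
    (4,3)@(9, 7): e=[4,54,82] → █
    (6,3)@(13, 7): e=[52,2,86] → █
    (7,3)@(15, 7): e=[76,-24,88] → ·
    (4,4)@(9, 9): e=[20,60,60] → █
    (7,4)@(15, 9): e=[92,-18,66] → ·
    (3,5)@(7, 11): e=[12,92,36] → █
    (7,5)@(15, 11): e=[108,-12,44] → ·
    (2,6)@(5, 13): e=[4,124,12] → █
    (7,6)@(15, 13): e=[124,-6,22] → ·
    (2,7)@(5, 15): e=[20,130,-10] → ·
    (7,7)@(15, 15): e=[140,0,0] → ·  [on edge]
  covered (16 px):
    · · · · · · · ·
    · · · · · · · ·
    · · · · · █ · ·
    · · · · █ █ █ ·
    · · · · █ █ █ ·
    · · · █ █ █ █ ·
    · · █ █ █ █ █ ·
    · · · · · · · ·

Final: 56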